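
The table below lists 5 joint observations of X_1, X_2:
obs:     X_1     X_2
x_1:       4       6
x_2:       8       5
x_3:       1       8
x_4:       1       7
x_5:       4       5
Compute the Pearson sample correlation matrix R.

Step 1 — column means:
  mean(X_1) = (4 + 8 + 1 + 1 + 4) / 5 = 18/5 = 3.6
  mean(X_2) = (6 + 5 + 8 + 7 + 5) / 5 = 31/5 = 6.2

Step 2 — sample variances and covariances s[i,j] = (1/(n-1)) · Σ_k (x_{k,i} - mean_i) · (x_{k,j} - mean_j), with n-1 = 4:
  s[X_1,X_1] = ((0.4)·(0.4) + (4.4)·(4.4) + (-2.6)·(-2.6) + (-2.6)·(-2.6) + (0.4)·(0.4)) / 4 = 33.2/4 = 8.3
  s[X_1,X_2] = ((0.4)·(-0.2) + (4.4)·(-1.2) + (-2.6)·(1.8) + (-2.6)·(0.8) + (0.4)·(-1.2)) / 4 = -12.6/4 = -3.15
  s[X_2,X_2] = ((-0.2)·(-0.2) + (-1.2)·(-1.2) + (1.8)·(1.8) + (0.8)·(0.8) + (-1.2)·(-1.2)) / 4 = 6.8/4 = 1.7
  Sample standard deviations s_i = √(s[i,i]):
  s(X_1) = √(8.3) = 2.881
  s(X_2) = √(1.7) = 1.3038

Step 3 — r_{ij} = s_{ij} / (s_i · s_j):
  r[X_1,X_1] = 1 (diagonal).
  r[X_1,X_2] = -3.15 / (2.881 · 1.3038) = -3.15 / 3.7563 = -0.8386
  r[X_2,X_2] = 1 (diagonal).

R is symmetric with unit diagonal. Assembling:

R = [[1, -0.8386],
 [-0.8386, 1]]


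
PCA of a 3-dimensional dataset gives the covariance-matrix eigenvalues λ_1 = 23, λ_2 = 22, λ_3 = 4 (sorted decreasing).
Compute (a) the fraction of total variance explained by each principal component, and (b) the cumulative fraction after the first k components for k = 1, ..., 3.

Step 1 — total variance = trace(Sigma) = Σ λ_i = 23 + 22 + 4 = 49.

Step 2 — fraction explained by component i = λ_i / Σ λ:
  PC1: 23/49 = 0.4694
  PC2: 22/49 = 0.449
  PC3: 4/49 = 0.0816

Step 3 — cumulative fraction after k components = (λ_1 + ... + λ_k) / Σ λ:
  k = 1: 23/49 = 0.4694
  k = 2: (23 + 22)/49 = 45/49 = 0.9184
  k = 3: (23 + 22 + 4)/49 = 49/49 = 1

Summary (fraction, with percent):

explained: PC1 0.4694 (46.94%), PC2 0.449 (44.9%), PC3 0.0816 (8.16%);  cumulative: 0.4694, 0.9184, 1


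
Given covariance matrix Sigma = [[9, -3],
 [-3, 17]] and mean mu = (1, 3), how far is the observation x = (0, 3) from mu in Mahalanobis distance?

Step 1 — centre the observation: (x - mu) = (-1, 0).

Step 2 — invert Sigma. det(Sigma) = 9·17 - (-3)² = 144.
  Sigma^{-1} = (1/det) · [[d, -b], [-b, a]] = [[0.1181, 0.0208],
 [0.0208, 0.0625]].

Step 3 — form the quadratic (x - mu)^T · Sigma^{-1} · (x - mu):
  Sigma^{-1} · (x - mu) = (-0.1181, -0.0208).
  (x - mu)^T · [Sigma^{-1} · (x - mu)] = (-1)·(-0.1181) + (0)·(-0.0208) = 0.1181.

Step 4 — take square root: d = √(0.1181) ≈ 0.3436.

d(x, mu) = √(0.1181) ≈ 0.3436


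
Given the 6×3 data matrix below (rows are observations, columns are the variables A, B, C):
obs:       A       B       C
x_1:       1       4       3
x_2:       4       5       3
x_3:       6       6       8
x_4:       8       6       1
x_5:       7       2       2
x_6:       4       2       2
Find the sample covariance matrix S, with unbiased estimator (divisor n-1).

Step 1 — column means:
  mean(A) = (1 + 4 + 6 + 8 + 7 + 4) / 6 = 30/6 = 5
  mean(B) = (4 + 5 + 6 + 6 + 2 + 2) / 6 = 25/6 = 4.1667
  mean(C) = (3 + 3 + 8 + 1 + 2 + 2) / 6 = 19/6 = 3.1667

Step 2 — sample covariance S[i,j] = (1/(n-1)) · Σ_k (x_{k,i} - mean_i) · (x_{k,j} - mean_j), with n-1 = 5.
  S[A,A] = ((-4)·(-4) + (-1)·(-1) + (1)·(1) + (3)·(3) + (2)·(2) + (-1)·(-1)) / 5 = 32/5 = 6.4
  S[A,B] = ((-4)·(-0.1667) + (-1)·(0.8333) + (1)·(1.8333) + (3)·(1.8333) + (2)·(-2.1667) + (-1)·(-2.1667)) / 5 = 5/5 = 1
  S[A,C] = ((-4)·(-0.1667) + (-1)·(-0.1667) + (1)·(4.8333) + (3)·(-2.1667) + (2)·(-1.1667) + (-1)·(-1.1667)) / 5 = -2/5 = -0.4
  S[B,B] = ((-0.1667)·(-0.1667) + (0.8333)·(0.8333) + (1.8333)·(1.8333) + (1.8333)·(1.8333) + (-2.1667)·(-2.1667) + (-2.1667)·(-2.1667)) / 5 = 16.8333/5 = 3.3667
  S[B,C] = ((-0.1667)·(-0.1667) + (0.8333)·(-0.1667) + (1.8333)·(4.8333) + (1.8333)·(-2.1667) + (-2.1667)·(-1.1667) + (-2.1667)·(-1.1667)) / 5 = 9.8333/5 = 1.9667
  S[C,C] = ((-0.1667)·(-0.1667) + (-0.1667)·(-0.1667) + (4.8333)·(4.8333) + (-2.1667)·(-2.1667) + (-1.1667)·(-1.1667) + (-1.1667)·(-1.1667)) / 5 = 30.8333/5 = 6.1667

S is symmetric (S[j,i] = S[i,j]). Assembling:

S = [[6.4, 1, -0.4],
 [1, 3.3667, 1.9667],
 [-0.4, 1.9667, 6.1667]]


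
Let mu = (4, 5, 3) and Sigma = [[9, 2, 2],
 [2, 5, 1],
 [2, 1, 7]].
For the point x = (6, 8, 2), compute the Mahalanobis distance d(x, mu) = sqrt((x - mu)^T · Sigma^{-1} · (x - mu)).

Step 1 — centre the observation: (x - mu) = (2, 3, -1).

Step 2 — invert Sigma (cofactor / det for 3×3, or solve directly):
  Sigma^{-1} = [[0.1278, -0.0451, -0.0301],
 [-0.0451, 0.2218, -0.0188],
 [-0.0301, -0.0188, 0.1541]].

Step 3 — form the quadratic (x - mu)^T · Sigma^{-1} · (x - mu):
  Sigma^{-1} · (x - mu) = (0.1504, 0.594, -0.2707).
  (x - mu)^T · [Sigma^{-1} · (x - mu)] = (2)·(0.1504) + (3)·(0.594) + (-1)·(-0.2707) = 2.3534.

Step 4 — take square root: d = √(2.3534) ≈ 1.5341.

d(x, mu) = √(2.3534) ≈ 1.5341


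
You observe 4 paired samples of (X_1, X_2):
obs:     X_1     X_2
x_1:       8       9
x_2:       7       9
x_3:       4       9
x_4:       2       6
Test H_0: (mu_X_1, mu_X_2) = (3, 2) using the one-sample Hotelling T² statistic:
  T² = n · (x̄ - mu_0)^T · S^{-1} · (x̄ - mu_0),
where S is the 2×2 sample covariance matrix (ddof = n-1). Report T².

Step 1 — sample mean vector:
  mean(X_1) = (8 + 7 + 4 + 2) / 4 = 21/4 = 5.25
  mean(X_2) = (9 + 9 + 9 + 6) / 4 = 33/4 = 8.25
  x̄ = (5.25, 8.25),  deviation x̄ - mu_0 = (5.25, 8.25) - (3, 2) = (2.25, 6.25).

Step 2 — sample covariance matrix, S[i,j] = (1/(n-1)) · Σ_k (x_{k,i} - mean_i) · (x_{k,j} - mean_j), divisor n-1 = 3:
  S[X_1,X_1] = ((2.75)·(2.75) + (1.75)·(1.75) + (-1.25)·(-1.25) + (-3.25)·(-3.25)) / 3 = 22.75/3 = 7.5833
  S[X_1,X_2] = ((2.75)·(0.75) + (1.75)·(0.75) + (-1.25)·(0.75) + (-3.25)·(-2.25)) / 3 = 9.75/3 = 3.25
  S[X_2,X_2] = ((0.75)·(0.75) + (0.75)·(0.75) + (0.75)·(0.75) + (-2.25)·(-2.25)) / 3 = 6.75/3 = 2.25
  S = [[7.5833, 3.25],
 [3.25, 2.25]].

Step 3 — invert S. det(S) = 7.5833·2.25 - (3.25)² = 6.5.
  S^{-1} = (1/det) · [[d, -b], [-b, a]] = [[0.3462, -0.5],
 [-0.5, 1.1667]].

Step 4 — quadratic form (x̄ - mu_0)^T · S^{-1} · (x̄ - mu_0):
  S^{-1} · (x̄ - mu_0) = (-2.3462, 6.1667),
  (x̄ - mu_0)^T · [...] = (2.25)·(-2.3462) + (6.25)·(6.1667) = 33.2628.

Step 5 — scale by n: T² = 4 · 33.2628 = 133.0513.

T² ≈ 133.0513


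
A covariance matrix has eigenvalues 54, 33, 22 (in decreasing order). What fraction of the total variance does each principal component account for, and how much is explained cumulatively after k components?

Step 1 — total variance = trace(Sigma) = Σ λ_i = 54 + 33 + 22 = 109.

Step 2 — fraction explained by component i = λ_i / Σ λ:
  PC1: 54/109 = 0.4954
  PC2: 33/109 = 0.3028
  PC3: 22/109 = 0.2018

Step 3 — cumulative fraction after k components = (λ_1 + ... + λ_k) / Σ λ:
  k = 1: 54/109 = 0.4954
  k = 2: (54 + 33)/109 = 87/109 = 0.7982
  k = 3: (54 + 33 + 22)/109 = 109/109 = 1

Summary (fraction, with percent):

explained: PC1 0.4954 (49.54%), PC2 0.3028 (30.28%), PC3 0.2018 (20.18%);  cumulative: 0.4954, 0.7982, 1


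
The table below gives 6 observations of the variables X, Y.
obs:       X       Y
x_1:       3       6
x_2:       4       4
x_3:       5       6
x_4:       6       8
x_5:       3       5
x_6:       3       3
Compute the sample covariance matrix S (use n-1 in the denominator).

Step 1 — column means:
  mean(X) = (3 + 4 + 5 + 6 + 3 + 3) / 6 = 24/6 = 4
  mean(Y) = (6 + 4 + 6 + 8 + 5 + 3) / 6 = 32/6 = 5.3333

Step 2 — sample covariance S[i,j] = (1/(n-1)) · Σ_k (x_{k,i} - mean_i) · (x_{k,j} - mean_j), with n-1 = 5.
  S[X,X] = ((-1)·(-1) + (0)·(0) + (1)·(1) + (2)·(2) + (-1)·(-1) + (-1)·(-1)) / 5 = 8/5 = 1.6
  S[X,Y] = ((-1)·(0.6667) + (0)·(-1.3333) + (1)·(0.6667) + (2)·(2.6667) + (-1)·(-0.3333) + (-1)·(-2.3333)) / 5 = 8/5 = 1.6
  S[Y,Y] = ((0.6667)·(0.6667) + (-1.3333)·(-1.3333) + (0.6667)·(0.6667) + (2.6667)·(2.6667) + (-0.3333)·(-0.3333) + (-2.3333)·(-2.3333)) / 5 = 15.3333/5 = 3.0667

S is symmetric (S[j,i] = S[i,j]). Assembling:

S = [[1.6, 1.6],
 [1.6, 3.0667]]


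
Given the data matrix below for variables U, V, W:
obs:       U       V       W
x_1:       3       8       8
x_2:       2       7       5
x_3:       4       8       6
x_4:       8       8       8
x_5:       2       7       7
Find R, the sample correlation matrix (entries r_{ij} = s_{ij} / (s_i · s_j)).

Step 1 — column means:
  mean(U) = (3 + 2 + 4 + 8 + 2) / 5 = 19/5 = 3.8
  mean(V) = (8 + 7 + 8 + 8 + 7) / 5 = 38/5 = 7.6
  mean(W) = (8 + 5 + 6 + 8 + 7) / 5 = 34/5 = 6.8

Step 2 — sample variances and covariances s[i,j] = (1/(n-1)) · Σ_k (x_{k,i} - mean_i) · (x_{k,j} - mean_j), with n-1 = 4:
  s[U,U] = ((-0.8)·(-0.8) + (-1.8)·(-1.8) + (0.2)·(0.2) + (4.2)·(4.2) + (-1.8)·(-1.8)) / 4 = 24.8/4 = 6.2
  s[U,V] = ((-0.8)·(0.4) + (-1.8)·(-0.6) + (0.2)·(0.4) + (4.2)·(0.4) + (-1.8)·(-0.6)) / 4 = 3.6/4 = 0.9
  s[U,W] = ((-0.8)·(1.2) + (-1.8)·(-1.8) + (0.2)·(-0.8) + (4.2)·(1.2) + (-1.8)·(0.2)) / 4 = 6.8/4 = 1.7
  s[V,V] = ((0.4)·(0.4) + (-0.6)·(-0.6) + (0.4)·(0.4) + (0.4)·(0.4) + (-0.6)·(-0.6)) / 4 = 1.2/4 = 0.3
  s[V,W] = ((0.4)·(1.2) + (-0.6)·(-1.8) + (0.4)·(-0.8) + (0.4)·(1.2) + (-0.6)·(0.2)) / 4 = 1.6/4 = 0.4
  s[W,W] = ((1.2)·(1.2) + (-1.8)·(-1.8) + (-0.8)·(-0.8) + (1.2)·(1.2) + (0.2)·(0.2)) / 4 = 6.8/4 = 1.7
  Sample standard deviations s_i = √(s[i,i]):
  s(U) = √(6.2) = 2.49
  s(V) = √(0.3) = 0.5477
  s(W) = √(1.7) = 1.3038

Step 3 — r_{ij} = s_{ij} / (s_i · s_j):
  r[U,U] = 1 (diagonal).
  r[U,V] = 0.9 / (2.49 · 0.5477) = 0.9 / 1.3638 = 0.6599
  r[U,W] = 1.7 / (2.49 · 1.3038) = 1.7 / 3.2465 = 0.5236
  r[V,V] = 1 (diagonal).
  r[V,W] = 0.4 / (0.5477 · 1.3038) = 0.4 / 0.7141 = 0.5601
  r[W,W] = 1 (diagonal).

R is symmetric with unit diagonal. Assembling:

R = [[1, 0.6599, 0.5236],
 [0.6599, 1, 0.5601],
 [0.5236, 0.5601, 1]]


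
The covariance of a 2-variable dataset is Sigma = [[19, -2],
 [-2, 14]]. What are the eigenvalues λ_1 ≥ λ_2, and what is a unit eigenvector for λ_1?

Step 1 — characteristic polynomial of 2×2 Sigma:
  det(Sigma - λI) = λ² - trace · λ + det = 0.
  trace = 19 + 14 = 33, det = 19·14 - (-2)² = 262.
Step 2 — discriminant:
  Δ = trace² - 4·det = 1089 - 1048 = 41.
Step 3 — eigenvalues:
  λ = (trace ± √Δ)/2 = (33 ± 6.4031)/2,
  λ_1 = 19.7016,  λ_2 = 13.2984.

Step 4 — unit eigenvector for λ_1: solve (Sigma - λ_1 I)v = 0. First row:
  (19 - 19.7016)·v_x + (-2)·v_y = 0, i.e. (-0.7016)·v_x + (-2)·v_y = 0,
  so v ∝ (b, λ_1 - a) = (-2, 0.7016); multiply by -1 so the first entry is positive: u = (2, -0.7016).
  ||u|| = √((2)² + (-0.7016)²) = √(4.4922) ≈ 2.1195,
  v_1 = u/||u|| ≈ (0.9436, -0.331) (||v_1|| = 1).

λ_1 = 19.7016,  λ_2 = 13.2984;  v_1 ≈ (0.9436, -0.331)


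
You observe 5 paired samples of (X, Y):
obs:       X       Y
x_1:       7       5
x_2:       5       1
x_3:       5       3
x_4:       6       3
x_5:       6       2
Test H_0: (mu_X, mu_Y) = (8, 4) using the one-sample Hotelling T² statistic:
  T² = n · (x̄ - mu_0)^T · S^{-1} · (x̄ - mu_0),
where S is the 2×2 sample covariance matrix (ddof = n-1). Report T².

Step 1 — sample mean vector:
  mean(X) = (7 + 5 + 5 + 6 + 6) / 5 = 29/5 = 5.8
  mean(Y) = (5 + 1 + 3 + 3 + 2) / 5 = 14/5 = 2.8
  x̄ = (5.8, 2.8),  deviation x̄ - mu_0 = (5.8, 2.8) - (8, 4) = (-2.2, -1.2).

Step 2 — sample covariance matrix, S[i,j] = (1/(n-1)) · Σ_k (x_{k,i} - mean_i) · (x_{k,j} - mean_j), divisor n-1 = 4:
  S[X,X] = ((1.2)·(1.2) + (-0.8)·(-0.8) + (-0.8)·(-0.8) + (0.2)·(0.2) + (0.2)·(0.2)) / 4 = 2.8/4 = 0.7
  S[X,Y] = ((1.2)·(2.2) + (-0.8)·(-1.8) + (-0.8)·(0.2) + (0.2)·(0.2) + (0.2)·(-0.8)) / 4 = 3.8/4 = 0.95
  S[Y,Y] = ((2.2)·(2.2) + (-1.8)·(-1.8) + (0.2)·(0.2) + (0.2)·(0.2) + (-0.8)·(-0.8)) / 4 = 8.8/4 = 2.2
  S = [[0.7, 0.95],
 [0.95, 2.2]].

Step 3 — invert S. det(S) = 0.7·2.2 - (0.95)² = 0.6375.
  S^{-1} = (1/det) · [[d, -b], [-b, a]] = [[3.451, -1.4902],
 [-1.4902, 1.098]].

Step 4 — quadratic form (x̄ - mu_0)^T · S^{-1} · (x̄ - mu_0):
  S^{-1} · (x̄ - mu_0) = (-5.8039, 1.9608),
  (x̄ - mu_0)^T · [...] = (-2.2)·(-5.8039) + (-1.2)·(1.9608) = 10.4157.

Step 5 — scale by n: T² = 5 · 10.4157 = 52.0784.

T² ≈ 52.0784


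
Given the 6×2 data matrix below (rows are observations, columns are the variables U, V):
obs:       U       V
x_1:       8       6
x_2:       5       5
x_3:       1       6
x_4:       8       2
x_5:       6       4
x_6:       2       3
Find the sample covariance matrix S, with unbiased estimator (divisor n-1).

Step 1 — column means:
  mean(U) = (8 + 5 + 1 + 8 + 6 + 2) / 6 = 30/6 = 5
  mean(V) = (6 + 5 + 6 + 2 + 4 + 3) / 6 = 26/6 = 4.3333

Step 2 — sample covariance S[i,j] = (1/(n-1)) · Σ_k (x_{k,i} - mean_i) · (x_{k,j} - mean_j), with n-1 = 5.
  S[U,U] = ((3)·(3) + (0)·(0) + (-4)·(-4) + (3)·(3) + (1)·(1) + (-3)·(-3)) / 5 = 44/5 = 8.8
  S[U,V] = ((3)·(1.6667) + (0)·(0.6667) + (-4)·(1.6667) + (3)·(-2.3333) + (1)·(-0.3333) + (-3)·(-1.3333)) / 5 = -5/5 = -1
  S[V,V] = ((1.6667)·(1.6667) + (0.6667)·(0.6667) + (1.6667)·(1.6667) + (-2.3333)·(-2.3333) + (-0.3333)·(-0.3333) + (-1.3333)·(-1.3333)) / 5 = 13.3333/5 = 2.6667

S is symmetric (S[j,i] = S[i,j]). Assembling:

S = [[8.8, -1],
 [-1, 2.6667]]


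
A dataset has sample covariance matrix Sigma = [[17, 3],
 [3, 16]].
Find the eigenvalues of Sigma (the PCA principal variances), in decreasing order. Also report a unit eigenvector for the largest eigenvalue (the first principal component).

Step 1 — characteristic polynomial of 2×2 Sigma:
  det(Sigma - λI) = λ² - trace · λ + det = 0.
  trace = 17 + 16 = 33, det = 17·16 - (3)² = 263.
Step 2 — discriminant:
  Δ = trace² - 4·det = 1089 - 1052 = 37.
Step 3 — eigenvalues:
  λ = (trace ± √Δ)/2 = (33 ± 6.0828)/2,
  λ_1 = 19.5414,  λ_2 = 13.4586.

Step 4 — unit eigenvector for λ_1: solve (Sigma - λ_1 I)v = 0. First row:
  (17 - 19.5414)·v_x + (3)·v_y = 0, i.e. (-2.5414)·v_x + (3)·v_y = 0,
  so v ∝ (b, λ_1 - a) = (3, 2.5414) = u.
  ||u|| = √((3)² + (2.5414)²) = √(15.4586) ≈ 3.9317,
  v_1 = u/||u|| ≈ (0.763, 0.6464) (||v_1|| = 1).

λ_1 = 19.5414,  λ_2 = 13.4586;  v_1 ≈ (0.763, 0.6464)


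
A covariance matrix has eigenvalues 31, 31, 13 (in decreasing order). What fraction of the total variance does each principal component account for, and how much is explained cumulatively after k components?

Step 1 — total variance = trace(Sigma) = Σ λ_i = 31 + 31 + 13 = 75.

Step 2 — fraction explained by component i = λ_i / Σ λ:
  PC1: 31/75 = 0.4133
  PC2: 31/75 = 0.4133
  PC3: 13/75 = 0.1733

Step 3 — cumulative fraction after k components = (λ_1 + ... + λ_k) / Σ λ:
  k = 1: 31/75 = 0.4133
  k = 2: (31 + 31)/75 = 62/75 = 0.8267
  k = 3: (31 + 31 + 13)/75 = 75/75 = 1

Summary (fraction, with percent):

explained: PC1 0.4133 (41.33%), PC2 0.4133 (41.33%), PC3 0.1733 (17.33%);  cumulative: 0.4133, 0.8267, 1


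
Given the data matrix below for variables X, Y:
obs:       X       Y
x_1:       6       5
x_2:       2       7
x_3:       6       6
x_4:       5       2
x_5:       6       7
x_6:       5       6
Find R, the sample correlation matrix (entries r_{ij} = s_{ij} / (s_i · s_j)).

Step 1 — column means:
  mean(X) = (6 + 2 + 6 + 5 + 6 + 5) / 6 = 30/6 = 5
  mean(Y) = (5 + 7 + 6 + 2 + 7 + 6) / 6 = 33/6 = 5.5

Step 2 — sample variances and covariances s[i,j] = (1/(n-1)) · Σ_k (x_{k,i} - mean_i) · (x_{k,j} - mean_j), with n-1 = 5:
  s[X,X] = ((1)·(1) + (-3)·(-3) + (1)·(1) + (0)·(0) + (1)·(1) + (0)·(0)) / 5 = 12/5 = 2.4
  s[X,Y] = ((1)·(-0.5) + (-3)·(1.5) + (1)·(0.5) + (0)·(-3.5) + (1)·(1.5) + (0)·(0.5)) / 5 = -3/5 = -0.6
  s[Y,Y] = ((-0.5)·(-0.5) + (1.5)·(1.5) + (0.5)·(0.5) + (-3.5)·(-3.5) + (1.5)·(1.5) + (0.5)·(0.5)) / 5 = 17.5/5 = 3.5
  Sample standard deviations s_i = √(s[i,i]):
  s(X) = √(2.4) = 1.5492
  s(Y) = √(3.5) = 1.8708

Step 3 — r_{ij} = s_{ij} / (s_i · s_j):
  r[X,X] = 1 (diagonal).
  r[X,Y] = -0.6 / (1.5492 · 1.8708) = -0.6 / 2.8983 = -0.207
  r[Y,Y] = 1 (diagonal).

R is symmetric with unit diagonal. Assembling:

R = [[1, -0.207],
 [-0.207, 1]]


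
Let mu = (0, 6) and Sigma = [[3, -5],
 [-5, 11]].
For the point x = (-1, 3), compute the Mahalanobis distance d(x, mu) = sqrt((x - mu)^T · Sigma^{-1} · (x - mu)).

Step 1 — centre the observation: (x - mu) = (-1, -3).

Step 2 — invert Sigma. det(Sigma) = 3·11 - (-5)² = 8.
  Sigma^{-1} = (1/det) · [[d, -b], [-b, a]] = [[1.375, 0.625],
 [0.625, 0.375]].

Step 3 — form the quadratic (x - mu)^T · Sigma^{-1} · (x - mu):
  Sigma^{-1} · (x - mu) = (-3.25, -1.75).
  (x - mu)^T · [Sigma^{-1} · (x - mu)] = (-1)·(-3.25) + (-3)·(-1.75) = 8.5.

Step 4 — take square root: d = √(8.5) ≈ 2.9155.

d(x, mu) = √(8.5) ≈ 2.9155


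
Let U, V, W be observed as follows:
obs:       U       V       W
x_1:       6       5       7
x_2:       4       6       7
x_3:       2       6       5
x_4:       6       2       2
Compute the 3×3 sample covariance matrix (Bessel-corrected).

Step 1 — column means:
  mean(U) = (6 + 4 + 2 + 6) / 4 = 18/4 = 4.5
  mean(V) = (5 + 6 + 6 + 2) / 4 = 19/4 = 4.75
  mean(W) = (7 + 7 + 5 + 2) / 4 = 21/4 = 5.25

Step 2 — sample covariance S[i,j] = (1/(n-1)) · Σ_k (x_{k,i} - mean_i) · (x_{k,j} - mean_j), with n-1 = 3.
  S[U,U] = ((1.5)·(1.5) + (-0.5)·(-0.5) + (-2.5)·(-2.5) + (1.5)·(1.5)) / 3 = 11/3 = 3.6667
  S[U,V] = ((1.5)·(0.25) + (-0.5)·(1.25) + (-2.5)·(1.25) + (1.5)·(-2.75)) / 3 = -7.5/3 = -2.5
  S[U,W] = ((1.5)·(1.75) + (-0.5)·(1.75) + (-2.5)·(-0.25) + (1.5)·(-3.25)) / 3 = -2.5/3 = -0.8333
  S[V,V] = ((0.25)·(0.25) + (1.25)·(1.25) + (1.25)·(1.25) + (-2.75)·(-2.75)) / 3 = 10.75/3 = 3.5833
  S[V,W] = ((0.25)·(1.75) + (1.25)·(1.75) + (1.25)·(-0.25) + (-2.75)·(-3.25)) / 3 = 11.25/3 = 3.75
  S[W,W] = ((1.75)·(1.75) + (1.75)·(1.75) + (-0.25)·(-0.25) + (-3.25)·(-3.25)) / 3 = 16.75/3 = 5.5833

S is symmetric (S[j,i] = S[i,j]). Assembling:

S = [[3.6667, -2.5, -0.8333],
 [-2.5, 3.5833, 3.75],
 [-0.8333, 3.75, 5.5833]]


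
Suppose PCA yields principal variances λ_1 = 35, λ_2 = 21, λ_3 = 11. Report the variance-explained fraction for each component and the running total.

Step 1 — total variance = trace(Sigma) = Σ λ_i = 35 + 21 + 11 = 67.

Step 2 — fraction explained by component i = λ_i / Σ λ:
  PC1: 35/67 = 0.5224
  PC2: 21/67 = 0.3134
  PC3: 11/67 = 0.1642

Step 3 — cumulative fraction after k components = (λ_1 + ... + λ_k) / Σ λ:
  k = 1: 35/67 = 0.5224
  k = 2: (35 + 21)/67 = 56/67 = 0.8358
  k = 3: (35 + 21 + 11)/67 = 67/67 = 1

Summary (fraction, with percent):

explained: PC1 0.5224 (52.24%), PC2 0.3134 (31.34%), PC3 0.1642 (16.42%);  cumulative: 0.5224, 0.8358, 1


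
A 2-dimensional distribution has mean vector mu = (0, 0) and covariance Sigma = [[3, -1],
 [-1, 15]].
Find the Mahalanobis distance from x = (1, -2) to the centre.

Step 1 — centre the observation: (x - mu) = (1, -2).

Step 2 — invert Sigma. det(Sigma) = 3·15 - (-1)² = 44.
  Sigma^{-1} = (1/det) · [[d, -b], [-b, a]] = [[0.3409, 0.0227],
 [0.0227, 0.0682]].

Step 3 — form the quadratic (x - mu)^T · Sigma^{-1} · (x - mu):
  Sigma^{-1} · (x - mu) = (0.2955, -0.1136).
  (x - mu)^T · [Sigma^{-1} · (x - mu)] = (1)·(0.2955) + (-2)·(-0.1136) = 0.5227.

Step 4 — take square root: d = √(0.5227) ≈ 0.723.

d(x, mu) = √(0.5227) ≈ 0.723


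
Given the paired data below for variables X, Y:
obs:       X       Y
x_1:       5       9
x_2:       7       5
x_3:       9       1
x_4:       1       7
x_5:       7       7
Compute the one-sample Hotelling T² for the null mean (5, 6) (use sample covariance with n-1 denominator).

Step 1 — sample mean vector:
  mean(X) = (5 + 7 + 9 + 1 + 7) / 5 = 29/5 = 5.8
  mean(Y) = (9 + 5 + 1 + 7 + 7) / 5 = 29/5 = 5.8
  x̄ = (5.8, 5.8),  deviation x̄ - mu_0 = (5.8, 5.8) - (5, 6) = (0.8, -0.2).

Step 2 — sample covariance matrix, S[i,j] = (1/(n-1)) · Σ_k (x_{k,i} - mean_i) · (x_{k,j} - mean_j), divisor n-1 = 4:
  S[X,X] = ((-0.8)·(-0.8) + (1.2)·(1.2) + (3.2)·(3.2) + (-4.8)·(-4.8) + (1.2)·(1.2)) / 4 = 36.8/4 = 9.2
  S[X,Y] = ((-0.8)·(3.2) + (1.2)·(-0.8) + (3.2)·(-4.8) + (-4.8)·(1.2) + (1.2)·(1.2)) / 4 = -23.2/4 = -5.8
  S[Y,Y] = ((3.2)·(3.2) + (-0.8)·(-0.8) + (-4.8)·(-4.8) + (1.2)·(1.2) + (1.2)·(1.2)) / 4 = 36.8/4 = 9.2
  S = [[9.2, -5.8],
 [-5.8, 9.2]].

Step 3 — invert S. det(S) = 9.2·9.2 - (-5.8)² = 51.
  S^{-1} = (1/det) · [[d, -b], [-b, a]] = [[0.1804, 0.1137],
 [0.1137, 0.1804]].

Step 4 — quadratic form (x̄ - mu_0)^T · S^{-1} · (x̄ - mu_0):
  S^{-1} · (x̄ - mu_0) = (0.1216, 0.0549),
  (x̄ - mu_0)^T · [...] = (0.8)·(0.1216) + (-0.2)·(0.0549) = 0.0863.

Step 5 — scale by n: T² = 5 · 0.0863 = 0.4314.

T² ≈ 0.4314


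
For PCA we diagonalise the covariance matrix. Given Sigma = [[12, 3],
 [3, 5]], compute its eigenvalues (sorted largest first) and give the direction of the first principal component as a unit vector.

Step 1 — characteristic polynomial of 2×2 Sigma:
  det(Sigma - λI) = λ² - trace · λ + det = 0.
  trace = 12 + 5 = 17, det = 12·5 - (3)² = 51.
Step 2 — discriminant:
  Δ = trace² - 4·det = 289 - 204 = 85.
Step 3 — eigenvalues:
  λ = (trace ± √Δ)/2 = (17 ± 9.2195)/2,
  λ_1 = 13.1098,  λ_2 = 3.8902.

Step 4 — unit eigenvector for λ_1: solve (Sigma - λ_1 I)v = 0. First row:
  (12 - 13.1098)·v_x + (3)·v_y = 0, i.e. (-1.1098)·v_x + (3)·v_y = 0,
  so v ∝ (b, λ_1 - a) = (3, 1.1098) = u.
  ||u|| = √((3)² + (1.1098)²) = √(10.2316) ≈ 3.1987,
  v_1 = u/||u|| ≈ (0.9379, 0.3469) (||v_1|| = 1).

λ_1 = 13.1098,  λ_2 = 3.8902;  v_1 ≈ (0.9379, 0.3469)


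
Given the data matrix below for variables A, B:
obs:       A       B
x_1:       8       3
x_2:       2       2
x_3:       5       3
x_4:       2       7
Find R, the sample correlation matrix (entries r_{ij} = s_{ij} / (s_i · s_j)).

Step 1 — column means:
  mean(A) = (8 + 2 + 5 + 2) / 4 = 17/4 = 4.25
  mean(B) = (3 + 2 + 3 + 7) / 4 = 15/4 = 3.75

Step 2 — sample variances and covariances s[i,j] = (1/(n-1)) · Σ_k (x_{k,i} - mean_i) · (x_{k,j} - mean_j), with n-1 = 3:
  s[A,A] = ((3.75)·(3.75) + (-2.25)·(-2.25) + (0.75)·(0.75) + (-2.25)·(-2.25)) / 3 = 24.75/3 = 8.25
  s[A,B] = ((3.75)·(-0.75) + (-2.25)·(-1.75) + (0.75)·(-0.75) + (-2.25)·(3.25)) / 3 = -6.75/3 = -2.25
  s[B,B] = ((-0.75)·(-0.75) + (-1.75)·(-1.75) + (-0.75)·(-0.75) + (3.25)·(3.25)) / 3 = 14.75/3 = 4.9167
  Sample standard deviations s_i = √(s[i,i]):
  s(A) = √(8.25) = 2.8723
  s(B) = √(4.9167) = 2.2174

Step 3 — r_{ij} = s_{ij} / (s_i · s_j):
  r[A,A] = 1 (diagonal).
  r[A,B] = -2.25 / (2.8723 · 2.2174) = -2.25 / 6.3689 = -0.3533
  r[B,B] = 1 (diagonal).

R is symmetric with unit diagonal. Assembling:

R = [[1, -0.3533],
 [-0.3533, 1]]


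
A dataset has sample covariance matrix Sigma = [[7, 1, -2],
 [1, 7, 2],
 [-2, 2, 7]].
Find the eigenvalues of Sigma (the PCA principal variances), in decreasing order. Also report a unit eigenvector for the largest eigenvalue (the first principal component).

Step 1 — characteristic polynomial p(λ) = det(λI - Sigma) = λ³ - tr·λ² + c_1·λ - det, where tr = trace, c_1 = sum of the principal 2×2 minors, det = det(Sigma):
  tr = 7 + 7 + 7 = 21,
  c_1 = (7·7 - (1)²) + (7·7 - (-2)²) + (7·7 - (2)²) = 48 + 45 + 45 = 138,
  det = 7·(7·7 - (2)²) - (1)·((1)·7 - (2)·(-2)) + (-2)·((1)·(2) - 7·(-2)) = 7·(45) - (1)·(11) + (-2)·(16) = 272.
  So p(λ) = λ³ - 21λ² + 138λ - 272.
Step 2 — look for an integer root (rational root theorem: any rational root is an integer divisor of 272). Testing λ = 8:
  p(8) = 512 - 1344 + 1104 - 272 = 0  ✓
  Dividing out (λ - 8): p(λ) = (λ - 8)(λ² - 13λ + 34).
Step 3 — remaining eigenvalues from the quadratic λ² - 13λ + 34 = 0:
  Δ = 13² - 4·34 = 169 - 136 = 33,  λ = (13 ± √33)/2 = (13 ± 5.7446)/2 ≈ 9.3723 or 3.6277.
  Sorted: λ_1 = 9.3723,  λ_2 = 8,  λ_3 = 3.6277  (check: sum = 21 = tr ✓).

Step 4 — unit eigenvector for λ_1 ≈ 9.3723: v spans the null space of (Sigma - λ_1 I), whose rows are
  r_1 = (-2.3723, 1, -2),  r_2 = (1, -2.3723, 2),  r_3 = (-2, 2, -2.3723).
  v is orthogonal to every row, so take v ∝ r_1 × r_2 = ((1)·(2) - (-2)·(-2.3723), (-2)·(1) - (-2.3723)·(2), (-2.3723)·(-2.3723) - (1)·(1)) ≈ (-2.7446, 2.7446, 4.6277).
  Rescale (multiply by -1 so the first nonzero entry is positive): u = (2.7446, -2.7446, -4.6277).
  ||u|| = √((2.7446)² + (-2.7446)² + (-4.6277)²) = √(36.481) ≈ 6.04,  v_1 = u/||u|| ≈ (0.4544, -0.4544, -0.7662) (||v_1|| = 1).

λ_1 = 9.3723,  λ_2 = 8,  λ_3 = 3.6277;  v_1 ≈ (0.4544, -0.4544, -0.7662)


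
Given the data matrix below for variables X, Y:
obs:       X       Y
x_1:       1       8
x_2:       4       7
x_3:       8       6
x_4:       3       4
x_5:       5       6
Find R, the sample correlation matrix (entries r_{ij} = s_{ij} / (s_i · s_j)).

Step 1 — column means:
  mean(X) = (1 + 4 + 8 + 3 + 5) / 5 = 21/5 = 4.2
  mean(Y) = (8 + 7 + 6 + 4 + 6) / 5 = 31/5 = 6.2

Step 2 — sample variances and covariances s[i,j] = (1/(n-1)) · Σ_k (x_{k,i} - mean_i) · (x_{k,j} - mean_j), with n-1 = 4:
  s[X,X] = ((-3.2)·(-3.2) + (-0.2)·(-0.2) + (3.8)·(3.8) + (-1.2)·(-1.2) + (0.8)·(0.8)) / 4 = 26.8/4 = 6.7
  s[X,Y] = ((-3.2)·(1.8) + (-0.2)·(0.8) + (3.8)·(-0.2) + (-1.2)·(-2.2) + (0.8)·(-0.2)) / 4 = -4.2/4 = -1.05
  s[Y,Y] = ((1.8)·(1.8) + (0.8)·(0.8) + (-0.2)·(-0.2) + (-2.2)·(-2.2) + (-0.2)·(-0.2)) / 4 = 8.8/4 = 2.2
  Sample standard deviations s_i = √(s[i,i]):
  s(X) = √(6.7) = 2.5884
  s(Y) = √(2.2) = 1.4832

Step 3 — r_{ij} = s_{ij} / (s_i · s_j):
  r[X,X] = 1 (diagonal).
  r[X,Y] = -1.05 / (2.5884 · 1.4832) = -1.05 / 3.8393 = -0.2735
  r[Y,Y] = 1 (diagonal).

R is symmetric with unit diagonal. Assembling:

R = [[1, -0.2735],
 [-0.2735, 1]]


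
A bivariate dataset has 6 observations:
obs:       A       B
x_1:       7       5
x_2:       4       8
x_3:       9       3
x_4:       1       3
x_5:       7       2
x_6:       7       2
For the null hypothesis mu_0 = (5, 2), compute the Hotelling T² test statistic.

Step 1 — sample mean vector:
  mean(A) = (7 + 4 + 9 + 1 + 7 + 7) / 6 = 35/6 = 5.8333
  mean(B) = (5 + 8 + 3 + 3 + 2 + 2) / 6 = 23/6 = 3.8333
  x̄ = (5.8333, 3.8333),  deviation x̄ - mu_0 = (5.8333, 3.8333) - (5, 2) = (0.8333, 1.8333).

Step 2 — sample covariance matrix, S[i,j] = (1/(n-1)) · Σ_k (x_{k,i} - mean_i) · (x_{k,j} - mean_j), divisor n-1 = 5:
  S[A,A] = ((1.1667)·(1.1667) + (-1.8333)·(-1.8333) + (3.1667)·(3.1667) + (-4.8333)·(-4.8333) + (1.1667)·(1.1667) + (1.1667)·(1.1667)) / 5 = 40.8333/5 = 8.1667
  S[A,B] = ((1.1667)·(1.1667) + (-1.8333)·(4.1667) + (3.1667)·(-0.8333) + (-4.8333)·(-0.8333) + (1.1667)·(-1.8333) + (1.1667)·(-1.8333)) / 5 = -9.1667/5 = -1.8333
  S[B,B] = ((1.1667)·(1.1667) + (4.1667)·(4.1667) + (-0.8333)·(-0.8333) + (-0.8333)·(-0.8333) + (-1.8333)·(-1.8333) + (-1.8333)·(-1.8333)) / 5 = 26.8333/5 = 5.3667
  S = [[8.1667, -1.8333],
 [-1.8333, 5.3667]].

Step 3 — invert S. det(S) = 8.1667·5.3667 - (-1.8333)² = 40.4667.
  S^{-1} = (1/det) · [[d, -b], [-b, a]] = [[0.1326, 0.0453],
 [0.0453, 0.2018]].

Step 4 — quadratic form (x̄ - mu_0)^T · S^{-1} · (x̄ - mu_0):
  S^{-1} · (x̄ - mu_0) = (0.1936, 0.4077),
  (x̄ - mu_0)^T · [...] = (0.8333)·(0.1936) + (1.8333)·(0.4077) = 0.9088.

Step 5 — scale by n: T² = 6 · 0.9088 = 5.453.

T² ≈ 5.453


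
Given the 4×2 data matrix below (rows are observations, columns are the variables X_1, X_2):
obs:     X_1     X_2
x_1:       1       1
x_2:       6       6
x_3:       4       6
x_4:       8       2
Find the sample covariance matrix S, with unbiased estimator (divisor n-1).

Step 1 — column means:
  mean(X_1) = (1 + 6 + 4 + 8) / 4 = 19/4 = 4.75
  mean(X_2) = (1 + 6 + 6 + 2) / 4 = 15/4 = 3.75

Step 2 — sample covariance S[i,j] = (1/(n-1)) · Σ_k (x_{k,i} - mean_i) · (x_{k,j} - mean_j), with n-1 = 3.
  S[X_1,X_1] = ((-3.75)·(-3.75) + (1.25)·(1.25) + (-0.75)·(-0.75) + (3.25)·(3.25)) / 3 = 26.75/3 = 8.9167
  S[X_1,X_2] = ((-3.75)·(-2.75) + (1.25)·(2.25) + (-0.75)·(2.25) + (3.25)·(-1.75)) / 3 = 5.75/3 = 1.9167
  S[X_2,X_2] = ((-2.75)·(-2.75) + (2.25)·(2.25) + (2.25)·(2.25) + (-1.75)·(-1.75)) / 3 = 20.75/3 = 6.9167

S is symmetric (S[j,i] = S[i,j]). Assembling:

S = [[8.9167, 1.9167],
 [1.9167, 6.9167]]


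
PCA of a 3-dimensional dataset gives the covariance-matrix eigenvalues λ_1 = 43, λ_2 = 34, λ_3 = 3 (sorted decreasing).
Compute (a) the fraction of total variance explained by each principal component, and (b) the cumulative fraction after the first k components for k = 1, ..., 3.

Step 1 — total variance = trace(Sigma) = Σ λ_i = 43 + 34 + 3 = 80.

Step 2 — fraction explained by component i = λ_i / Σ λ:
  PC1: 43/80 = 0.5375
  PC2: 34/80 = 0.425
  PC3: 3/80 = 0.0375

Step 3 — cumulative fraction after k components = (λ_1 + ... + λ_k) / Σ λ:
  k = 1: 43/80 = 0.5375
  k = 2: (43 + 34)/80 = 77/80 = 0.9625
  k = 3: (43 + 34 + 3)/80 = 80/80 = 1

Summary (fraction, with percent):

explained: PC1 0.5375 (53.75%), PC2 0.425 (42.5%), PC3 0.0375 (3.75%);  cumulative: 0.5375, 0.9625, 1


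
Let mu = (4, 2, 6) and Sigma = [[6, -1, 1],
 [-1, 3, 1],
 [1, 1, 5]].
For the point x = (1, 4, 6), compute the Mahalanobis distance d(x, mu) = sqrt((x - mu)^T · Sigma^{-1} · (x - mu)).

Step 1 — centre the observation: (x - mu) = (-3, 2, 0).

Step 2 — invert Sigma (cofactor / det for 3×3, or solve directly):
  Sigma^{-1} = [[0.1892, 0.0811, -0.0541],
 [0.0811, 0.3919, -0.0946],
 [-0.0541, -0.0946, 0.2297]].

Step 3 — form the quadratic (x - mu)^T · Sigma^{-1} · (x - mu):
  Sigma^{-1} · (x - mu) = (-0.4054, 0.5405, -0.027).
  (x - mu)^T · [Sigma^{-1} · (x - mu)] = (-3)·(-0.4054) + (2)·(0.5405) + (0)·(-0.027) = 2.2973.

Step 4 — take square root: d = √(2.2973) ≈ 1.5157.

d(x, mu) = √(2.2973) ≈ 1.5157


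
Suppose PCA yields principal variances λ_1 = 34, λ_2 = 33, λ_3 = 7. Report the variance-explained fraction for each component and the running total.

Step 1 — total variance = trace(Sigma) = Σ λ_i = 34 + 33 + 7 = 74.

Step 2 — fraction explained by component i = λ_i / Σ λ:
  PC1: 34/74 = 0.4595
  PC2: 33/74 = 0.4459
  PC3: 7/74 = 0.0946

Step 3 — cumulative fraction after k components = (λ_1 + ... + λ_k) / Σ λ:
  k = 1: 34/74 = 0.4595
  k = 2: (34 + 33)/74 = 67/74 = 0.9054
  k = 3: (34 + 33 + 7)/74 = 74/74 = 1

Summary (fraction, with percent):

explained: PC1 0.4595 (45.95%), PC2 0.4459 (44.59%), PC3 0.0946 (9.46%);  cumulative: 0.4595, 0.9054, 1


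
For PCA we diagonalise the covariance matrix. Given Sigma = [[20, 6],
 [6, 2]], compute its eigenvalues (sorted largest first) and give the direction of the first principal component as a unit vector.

Step 1 — characteristic polynomial of 2×2 Sigma:
  det(Sigma - λI) = λ² - trace · λ + det = 0.
  trace = 20 + 2 = 22, det = 20·2 - (6)² = 4.
Step 2 — discriminant:
  Δ = trace² - 4·det = 484 - 16 = 468.
Step 3 — eigenvalues:
  λ = (trace ± √Δ)/2 = (22 ± 21.6333)/2,
  λ_1 = 21.8167,  λ_2 = 0.1833.

Step 4 — unit eigenvector for λ_1: solve (Sigma - λ_1 I)v = 0. First row:
  (20 - 21.8167)·v_x + (6)·v_y = 0, i.e. (-1.8167)·v_x + (6)·v_y = 0,
  so v ∝ (b, λ_1 - a) = (6, 1.8167) = u.
  ||u|| = √((6)² + (1.8167)²) = √(39.3002) ≈ 6.269,
  v_1 = u/||u|| ≈ (0.9571, 0.2898) (||v_1|| = 1).

λ_1 = 21.8167,  λ_2 = 0.1833;  v_1 ≈ (0.9571, 0.2898)


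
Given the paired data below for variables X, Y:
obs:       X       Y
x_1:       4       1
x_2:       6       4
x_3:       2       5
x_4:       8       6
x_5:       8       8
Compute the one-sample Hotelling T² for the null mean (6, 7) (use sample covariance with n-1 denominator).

Step 1 — sample mean vector:
  mean(X) = (4 + 6 + 2 + 8 + 8) / 5 = 28/5 = 5.6
  mean(Y) = (1 + 4 + 5 + 6 + 8) / 5 = 24/5 = 4.8
  x̄ = (5.6, 4.8),  deviation x̄ - mu_0 = (5.6, 4.8) - (6, 7) = (-0.4, -2.2).

Step 2 — sample covariance matrix, S[i,j] = (1/(n-1)) · Σ_k (x_{k,i} - mean_i) · (x_{k,j} - mean_j), divisor n-1 = 4:
  S[X,X] = ((-1.6)·(-1.6) + (0.4)·(0.4) + (-3.6)·(-3.6) + (2.4)·(2.4) + (2.4)·(2.4)) / 4 = 27.2/4 = 6.8
  S[X,Y] = ((-1.6)·(-3.8) + (0.4)·(-0.8) + (-3.6)·(0.2) + (2.4)·(1.2) + (2.4)·(3.2)) / 4 = 15.6/4 = 3.9
  S[Y,Y] = ((-3.8)·(-3.8) + (-0.8)·(-0.8) + (0.2)·(0.2) + (1.2)·(1.2) + (3.2)·(3.2)) / 4 = 26.8/4 = 6.7
  S = [[6.8, 3.9],
 [3.9, 6.7]].

Step 3 — invert S. det(S) = 6.8·6.7 - (3.9)² = 30.35.
  S^{-1} = (1/det) · [[d, -b], [-b, a]] = [[0.2208, -0.1285],
 [-0.1285, 0.2241]].

Step 4 — quadratic form (x̄ - mu_0)^T · S^{-1} · (x̄ - mu_0):
  S^{-1} · (x̄ - mu_0) = (0.1944, -0.4415),
  (x̄ - mu_0)^T · [...] = (-0.4)·(0.1944) + (-2.2)·(-0.4415) = 0.8936.

Step 5 — scale by n: T² = 5 · 0.8936 = 4.4679.

T² ≈ 4.4679


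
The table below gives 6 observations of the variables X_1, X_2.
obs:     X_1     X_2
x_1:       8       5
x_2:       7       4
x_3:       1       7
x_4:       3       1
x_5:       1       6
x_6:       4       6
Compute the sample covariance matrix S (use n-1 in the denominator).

Step 1 — column means:
  mean(X_1) = (8 + 7 + 1 + 3 + 1 + 4) / 6 = 24/6 = 4
  mean(X_2) = (5 + 4 + 7 + 1 + 6 + 6) / 6 = 29/6 = 4.8333

Step 2 — sample covariance S[i,j] = (1/(n-1)) · Σ_k (x_{k,i} - mean_i) · (x_{k,j} - mean_j), with n-1 = 5.
  S[X_1,X_1] = ((4)·(4) + (3)·(3) + (-3)·(-3) + (-1)·(-1) + (-3)·(-3) + (0)·(0)) / 5 = 44/5 = 8.8
  S[X_1,X_2] = ((4)·(0.1667) + (3)·(-0.8333) + (-3)·(2.1667) + (-1)·(-3.8333) + (-3)·(1.1667) + (0)·(1.1667)) / 5 = -8/5 = -1.6
  S[X_2,X_2] = ((0.1667)·(0.1667) + (-0.8333)·(-0.8333) + (2.1667)·(2.1667) + (-3.8333)·(-3.8333) + (1.1667)·(1.1667) + (1.1667)·(1.1667)) / 5 = 22.8333/5 = 4.5667

S is symmetric (S[j,i] = S[i,j]). Assembling:

S = [[8.8, -1.6],
 [-1.6, 4.5667]]


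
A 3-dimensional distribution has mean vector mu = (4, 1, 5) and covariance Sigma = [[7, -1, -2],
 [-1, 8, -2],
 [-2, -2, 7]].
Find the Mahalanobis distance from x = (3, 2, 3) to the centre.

Step 1 — centre the observation: (x - mu) = (-1, 1, -2).

Step 2 — invert Sigma (cofactor / det for 3×3, or solve directly):
  Sigma^{-1} = [[0.164, 0.0347, 0.0568],
 [0.0347, 0.142, 0.0505],
 [0.0568, 0.0505, 0.1735]].

Step 3 — form the quadratic (x - mu)^T · Sigma^{-1} · (x - mu):
  Sigma^{-1} · (x - mu) = (-0.2429, 0.0063, -0.3533).
  (x - mu)^T · [Sigma^{-1} · (x - mu)] = (-1)·(-0.2429) + (1)·(0.0063) + (-2)·(-0.3533) = 0.9558.

Step 4 — take square root: d = √(0.9558) ≈ 0.9777.

d(x, mu) = √(0.9558) ≈ 0.9777


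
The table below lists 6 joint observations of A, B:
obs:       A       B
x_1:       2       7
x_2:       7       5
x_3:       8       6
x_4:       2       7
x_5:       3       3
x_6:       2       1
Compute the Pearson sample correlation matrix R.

Step 1 — column means:
  mean(A) = (2 + 7 + 8 + 2 + 3 + 2) / 6 = 24/6 = 4
  mean(B) = (7 + 5 + 6 + 7 + 3 + 1) / 6 = 29/6 = 4.8333

Step 2 — sample variances and covariances s[i,j] = (1/(n-1)) · Σ_k (x_{k,i} - mean_i) · (x_{k,j} - mean_j), with n-1 = 5:
  s[A,A] = ((-2)·(-2) + (3)·(3) + (4)·(4) + (-2)·(-2) + (-1)·(-1) + (-2)·(-2)) / 5 = 38/5 = 7.6
  s[A,B] = ((-2)·(2.1667) + (3)·(0.1667) + (4)·(1.1667) + (-2)·(2.1667) + (-1)·(-1.8333) + (-2)·(-3.8333)) / 5 = 6/5 = 1.2
  s[B,B] = ((2.1667)·(2.1667) + (0.1667)·(0.1667) + (1.1667)·(1.1667) + (2.1667)·(2.1667) + (-1.8333)·(-1.8333) + (-3.8333)·(-3.8333)) / 5 = 28.8333/5 = 5.7667
  Sample standard deviations s_i = √(s[i,i]):
  s(A) = √(7.6) = 2.7568
  s(B) = √(5.7667) = 2.4014

Step 3 — r_{ij} = s_{ij} / (s_i · s_j):
  r[A,A] = 1 (diagonal).
  r[A,B] = 1.2 / (2.7568 · 2.4014) = 1.2 / 6.6202 = 0.1813
  r[B,B] = 1 (diagonal).

R is symmetric with unit diagonal. Assembling:

R = [[1, 0.1813],
 [0.1813, 1]]


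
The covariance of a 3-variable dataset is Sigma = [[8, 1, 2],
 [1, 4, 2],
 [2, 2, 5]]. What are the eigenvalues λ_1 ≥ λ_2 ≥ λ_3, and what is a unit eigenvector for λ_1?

Step 1 — characteristic polynomial p(λ) = det(λI - Sigma) = λ³ - tr·λ² + c_1·λ - det, where tr = trace, c_1 = sum of the principal 2×2 minors, det = det(Sigma):
  tr = 8 + 4 + 5 = 17,
  c_1 = (8·4 - (1)²) + (8·5 - (2)²) + (4·5 - (2)²) = 31 + 36 + 16 = 83,
  det = 8·(4·5 - (2)²) - (1)·((1)·5 - (2)·(2)) + (2)·((1)·(2) - 4·(2)) = 8·(16) - (1)·(1) + (2)·(-6) = 115.
  So p(λ) = λ³ - 17λ² + 83λ - 115.
Step 2 — look for an integer root (rational root theorem: any rational root is an integer divisor of 115). Testing λ = 5:
  p(5) = 125 - 425 + 415 - 115 = 0  ✓
  Dividing out (λ - 5): p(λ) = (λ - 5)(λ² - 12λ + 23).
Step 3 — remaining eigenvalues from the quadratic λ² - 12λ + 23 = 0:
  Δ = 12² - 4·23 = 144 - 92 = 52,  λ = (12 ± √52)/2 = (12 ± 7.2111)/2 ≈ 9.6056 or 2.3944.
  Sorted: λ_1 = 9.6056,  λ_2 = 5,  λ_3 = 2.3944  (check: sum = 17 = tr ✓).

Step 4 — unit eigenvector for λ_1 ≈ 9.6056: v spans the null space of (Sigma - λ_1 I), whose rows are
  r_1 = (-1.6056, 1, 2),  r_2 = (1, -5.6056, 2),  r_3 = (2, 2, -4.6056).
  v is orthogonal to every row, so take v ∝ r_1 × r_2 = ((1)·(2) - (2)·(-5.6056), (2)·(1) - (-1.6056)·(2), (-1.6056)·(-5.6056) - (1)·(1)) ≈ (13.2111, 5.2111, 8).
  Let u = (13.2111, 5.2111, 8).
  ||u|| = √((13.2111)² + (5.2111)² + (8)²) = √(265.6888) ≈ 16.3,  v_1 = u/||u|| ≈ (0.8105, 0.3197, 0.4908) (||v_1|| = 1).

λ_1 = 9.6056,  λ_2 = 5,  λ_3 = 2.3944;  v_1 ≈ (0.8105, 0.3197, 0.4908)


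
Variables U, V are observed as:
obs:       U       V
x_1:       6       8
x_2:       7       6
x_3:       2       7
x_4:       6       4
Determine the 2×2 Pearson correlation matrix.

Step 1 — column means:
  mean(U) = (6 + 7 + 2 + 6) / 4 = 21/4 = 5.25
  mean(V) = (8 + 6 + 7 + 4) / 4 = 25/4 = 6.25

Step 2 — sample variances and covariances s[i,j] = (1/(n-1)) · Σ_k (x_{k,i} - mean_i) · (x_{k,j} - mean_j), with n-1 = 3:
  s[U,U] = ((0.75)·(0.75) + (1.75)·(1.75) + (-3.25)·(-3.25) + (0.75)·(0.75)) / 3 = 14.75/3 = 4.9167
  s[U,V] = ((0.75)·(1.75) + (1.75)·(-0.25) + (-3.25)·(0.75) + (0.75)·(-2.25)) / 3 = -3.25/3 = -1.0833
  s[V,V] = ((1.75)·(1.75) + (-0.25)·(-0.25) + (0.75)·(0.75) + (-2.25)·(-2.25)) / 3 = 8.75/3 = 2.9167
  Sample standard deviations s_i = √(s[i,i]):
  s(U) = √(4.9167) = 2.2174
  s(V) = √(2.9167) = 1.7078

Step 3 — r_{ij} = s_{ij} / (s_i · s_j):
  r[U,U] = 1 (diagonal).
  r[U,V] = -1.0833 / (2.2174 · 1.7078) = -1.0833 / 3.7869 = -0.2861
  r[V,V] = 1 (diagonal).

R is symmetric with unit diagonal. Assembling:

R = [[1, -0.2861],
 [-0.2861, 1]]


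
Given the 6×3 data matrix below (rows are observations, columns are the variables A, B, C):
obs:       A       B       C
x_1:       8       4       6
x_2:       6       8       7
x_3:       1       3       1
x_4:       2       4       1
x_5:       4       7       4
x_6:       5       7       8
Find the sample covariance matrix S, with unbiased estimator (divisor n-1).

Step 1 — column means:
  mean(A) = (8 + 6 + 1 + 2 + 4 + 5) / 6 = 26/6 = 4.3333
  mean(B) = (4 + 8 + 3 + 4 + 7 + 7) / 6 = 33/6 = 5.5
  mean(C) = (6 + 7 + 1 + 1 + 4 + 8) / 6 = 27/6 = 4.5

Step 2 — sample covariance S[i,j] = (1/(n-1)) · Σ_k (x_{k,i} - mean_i) · (x_{k,j} - mean_j), with n-1 = 5.
  S[A,A] = ((3.6667)·(3.6667) + (1.6667)·(1.6667) + (-3.3333)·(-3.3333) + (-2.3333)·(-2.3333) + (-0.3333)·(-0.3333) + (0.6667)·(0.6667)) / 5 = 33.3333/5 = 6.6667
  S[A,B] = ((3.6667)·(-1.5) + (1.6667)·(2.5) + (-3.3333)·(-2.5) + (-2.3333)·(-1.5) + (-0.3333)·(1.5) + (0.6667)·(1.5)) / 5 = 11/5 = 2.2
  S[A,C] = ((3.6667)·(1.5) + (1.6667)·(2.5) + (-3.3333)·(-3.5) + (-2.3333)·(-3.5) + (-0.3333)·(-0.5) + (0.6667)·(3.5)) / 5 = 32/5 = 6.4
  S[B,B] = ((-1.5)·(-1.5) + (2.5)·(2.5) + (-2.5)·(-2.5) + (-1.5)·(-1.5) + (1.5)·(1.5) + (1.5)·(1.5)) / 5 = 21.5/5 = 4.3
  S[B,C] = ((-1.5)·(1.5) + (2.5)·(2.5) + (-2.5)·(-3.5) + (-1.5)·(-3.5) + (1.5)·(-0.5) + (1.5)·(3.5)) / 5 = 22.5/5 = 4.5
  S[C,C] = ((1.5)·(1.5) + (2.5)·(2.5) + (-3.5)·(-3.5) + (-3.5)·(-3.5) + (-0.5)·(-0.5) + (3.5)·(3.5)) / 5 = 45.5/5 = 9.1

S is symmetric (S[j,i] = S[i,j]). Assembling:

S = [[6.6667, 2.2, 6.4],
 [2.2, 4.3, 4.5],
 [6.4, 4.5, 9.1]]
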